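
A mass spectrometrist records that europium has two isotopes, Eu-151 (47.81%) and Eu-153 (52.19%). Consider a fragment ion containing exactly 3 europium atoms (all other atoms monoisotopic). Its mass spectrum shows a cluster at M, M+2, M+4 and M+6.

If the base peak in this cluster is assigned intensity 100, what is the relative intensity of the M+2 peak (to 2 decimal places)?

91.61

Binomial terms of (0.4781 + 0.5219)^3: M 0.1093, M+2 0.3579, M+4 0.3907, M+6 0.1422 → M+4 is the base peak.
P(M+4) = C(3,2) × 0.4781^1 × 0.5219^2 = 3 × 0.4781 × 0.27237961 = 0.390674 (base)
P(M+2) = C(3,1) × 0.4781^2 × 0.5219^1 = 3 × 0.22857961 × 0.5219 = 0.357887
Relative intensity = 0.357887 / 0.390674 × 100 = 91.61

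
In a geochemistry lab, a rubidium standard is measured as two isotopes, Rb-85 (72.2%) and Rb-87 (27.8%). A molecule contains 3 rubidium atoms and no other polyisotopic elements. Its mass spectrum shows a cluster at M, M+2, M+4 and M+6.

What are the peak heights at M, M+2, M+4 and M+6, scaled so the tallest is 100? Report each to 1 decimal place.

Expanding (0.722 + 0.278)^3:
P(M) = 0.722^3 = 0.376367
P(M+2) = 3 × 0.722^2 × 0.278^1 = 0.434751
P(M+4) = 3 × 0.722^1 × 0.278^2 = 0.167397
P(M+6) = 0.278^3 = 0.021485
The M+2 peak is largest (0.434751); scaling to 100 gives 86.6 : 100.0 : 38.5 : 4.9.

86.6 : 100.0 : 38.5 : 4.9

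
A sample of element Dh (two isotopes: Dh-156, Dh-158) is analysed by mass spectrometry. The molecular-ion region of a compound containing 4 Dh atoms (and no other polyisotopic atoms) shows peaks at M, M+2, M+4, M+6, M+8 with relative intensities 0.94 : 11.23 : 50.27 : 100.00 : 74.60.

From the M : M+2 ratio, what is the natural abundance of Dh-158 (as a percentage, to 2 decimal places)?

74.92%

Write p for the Dh-156 fraction. I(M+2)/I(M) = [C(4,1)·p^3·(1−p)] / p^4 = 4·(1−p)/p = 11.23/0.94 = 11.9468
(1−p)/p = 11.9468/4 = 2.9867  ⇒  p = 1/(1 + 2.9867) = 0.2508
Dh-156: 25.08%, Dh-158: 74.92%.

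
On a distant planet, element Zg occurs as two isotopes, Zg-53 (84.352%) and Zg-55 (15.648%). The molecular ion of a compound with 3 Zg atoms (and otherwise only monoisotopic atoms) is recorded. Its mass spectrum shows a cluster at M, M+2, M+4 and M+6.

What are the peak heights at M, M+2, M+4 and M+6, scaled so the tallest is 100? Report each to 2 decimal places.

100.00 : 55.65 : 10.32 : 0.64

Each Zg atom is independently Zg-53 (p = 0.84352) or Zg-55 (q = 0.15648); the cluster is the binomial expansion (p + q)^3.
P(M) = 0.84352^3 = 0.600186
P(M+2) = 3 × 0.84352^2 × 0.15648^1 = 0.334019
P(M+4) = 3 × 0.84352^1 × 0.15648^2 = 0.061963
P(M+6) = 0.15648^3 = 0.003832
The M peak is largest (0.600186); scaling to 100 gives 100.00 : 55.65 : 10.32 : 0.64.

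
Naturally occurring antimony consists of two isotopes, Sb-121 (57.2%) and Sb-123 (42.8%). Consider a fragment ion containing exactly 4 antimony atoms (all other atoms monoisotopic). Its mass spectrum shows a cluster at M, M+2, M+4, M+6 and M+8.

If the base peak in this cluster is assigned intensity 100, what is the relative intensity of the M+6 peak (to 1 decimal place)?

49.9

Term probabilities: M 0.1070, M+2 0.3204, M+4 0.3596, M+6 0.1794, M+8 0.0336. Base peak = M+4.
P(M+4) = C(4,2) × 0.572^2 × 0.428^2 = 6 × 0.327184 × 0.183184 = 0.359609 (base)
P(M+6) = C(4,3) × 0.572^1 × 0.428^3 = 4 × 0.5720 × 0.07840275 = 0.179385
Relative intensity = 0.179385 / 0.359609 × 100 = 49.9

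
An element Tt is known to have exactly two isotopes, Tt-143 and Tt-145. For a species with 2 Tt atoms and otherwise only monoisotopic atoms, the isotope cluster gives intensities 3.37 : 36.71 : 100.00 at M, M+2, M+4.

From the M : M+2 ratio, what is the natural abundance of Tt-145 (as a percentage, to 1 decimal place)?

84.5%

If p is the fraction of Tt that is Tt-143, then I(M+2)/I(M) = [C(2,1)·p^1·(1−p)] / p^2 = 2·(1−p)/p = 36.71/3.37 = 10.8932
(1−p)/p = 10.8932/2 = 5.4466  ⇒  p = 1/(1 + 5.4466) = 0.1551
Tt-143: 15.5%, Tt-145: 84.5%.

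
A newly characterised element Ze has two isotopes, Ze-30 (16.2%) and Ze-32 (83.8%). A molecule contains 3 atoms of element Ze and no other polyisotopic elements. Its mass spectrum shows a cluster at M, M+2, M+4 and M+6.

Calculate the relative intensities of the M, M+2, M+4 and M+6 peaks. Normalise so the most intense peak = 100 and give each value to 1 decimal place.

The 3 Ze atoms are independent, so intensities follow the terms of (0.162 + 0.838)^3.
P(M) = 0.162^3 = 0.004252
P(M+2) = 3 × 0.162^2 × 0.838^1 = 0.065977
P(M+4) = 3 × 0.162^1 × 0.838^2 = 0.341291
P(M+6) = 0.838^3 = 0.588480
The M+6 peak is largest (0.588480); scaling to 100 gives 0.7 : 11.2 : 58.0 : 100.0.

0.7 : 11.2 : 58.0 : 100.0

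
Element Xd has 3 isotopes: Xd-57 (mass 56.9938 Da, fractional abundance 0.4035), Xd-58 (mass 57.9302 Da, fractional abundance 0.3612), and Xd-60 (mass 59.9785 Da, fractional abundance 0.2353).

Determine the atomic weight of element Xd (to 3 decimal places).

Ar = Σ fᵢ·mᵢ = 0.4035 × 56.9938 + 0.3612 × 57.9302 + 0.2353 × 59.9785
= 22.99700 + 20.92439 + 14.11294 = 58.03433 Da

58.034 Da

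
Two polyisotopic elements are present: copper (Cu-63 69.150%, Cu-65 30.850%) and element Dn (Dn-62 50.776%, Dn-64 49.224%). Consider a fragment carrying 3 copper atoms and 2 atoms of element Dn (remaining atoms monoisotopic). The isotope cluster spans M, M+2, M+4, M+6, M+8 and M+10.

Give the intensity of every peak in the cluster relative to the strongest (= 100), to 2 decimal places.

Copper pattern (n=3): 0.33065611 : 0.44254842 : 0.19743483 : 0.02936064
Element Dn pattern (n=2): 0.25782022 : 0.49987956 : 0.24230022
Convolve the two distributions (both contribute in 2-u steps):
  M: 0.33065611×0.25782022 = 0.085250
  M+2: 0.33065611×0.49987956 + 0.44254842×0.25782022 = 0.279386
  M+4: 0.33065611×0.24230022 + 0.44254842×0.49987956 + 0.19743483×0.25782022 = 0.352242
  M+6: 0.44254842×0.24230022 + 0.19743483×0.49987956 + 0.02936064×0.25782022 = 0.213493
  M+8: 0.19743483×0.24230022 + 0.02936064×0.49987956 = 0.062515
  M+10: 0.02936064×0.24230022 = 0.007114
Scale to base peak (0.352242) = 100: 24.20 : 79.32 : 100.00 : 60.61 : 17.75 : 2.02

24.20 : 79.32 : 100.00 : 60.61 : 17.75 : 2.02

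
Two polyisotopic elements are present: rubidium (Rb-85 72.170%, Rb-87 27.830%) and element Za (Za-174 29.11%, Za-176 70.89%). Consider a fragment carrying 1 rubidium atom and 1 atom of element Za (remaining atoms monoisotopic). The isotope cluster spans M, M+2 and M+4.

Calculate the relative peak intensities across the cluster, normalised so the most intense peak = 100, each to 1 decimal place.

35.5 : 100.0 : 33.3

Rubidium pattern (n=1): 0.7217 : 0.2783
Element Za pattern (n=1): 0.2911 : 0.7089
Convolve the two distributions (both contribute in 2-u steps):
  M: 0.7217×0.2911 = 0.210087
  M+2: 0.7217×0.7089 + 0.2783×0.2911 = 0.592626
  M+4: 0.2783×0.7089 = 0.197287
Scale to base peak (0.592626) = 100: 35.5 : 100.0 : 33.3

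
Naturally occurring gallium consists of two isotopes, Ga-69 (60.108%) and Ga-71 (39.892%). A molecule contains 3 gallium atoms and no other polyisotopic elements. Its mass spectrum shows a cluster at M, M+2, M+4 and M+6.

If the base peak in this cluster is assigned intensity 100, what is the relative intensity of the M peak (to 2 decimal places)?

Term probabilities: M 0.2172, M+2 0.4324, M+4 0.2870, M+6 0.0635. Base peak = M+2.
P(M+2) = C(3,1) × 0.60108^2 × 0.39892^1 = 3 × 0.36129717 × 0.39892 = 0.432386 (base)
P(M) = C(3,0) × 0.60108^3 × 0.39892^0 = 1 × 0.2171685 × 1.0000 = 0.217169
Relative intensity = 0.217169 / 0.432386 × 100 = 50.23

50.23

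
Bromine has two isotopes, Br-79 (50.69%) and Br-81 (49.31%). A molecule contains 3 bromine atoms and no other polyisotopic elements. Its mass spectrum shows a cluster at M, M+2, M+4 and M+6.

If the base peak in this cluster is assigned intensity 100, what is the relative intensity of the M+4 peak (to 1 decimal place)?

Term probabilities: M 0.1302, M+2 0.3801, M+4 0.3698, M+6 0.1199. Base peak = M+2.
P(M+2) = C(3,1) × 0.5069^2 × 0.4931^1 = 3 × 0.25694761 × 0.4931 = 0.380103 (base)
P(M+4) = C(3,2) × 0.5069^1 × 0.4931^2 = 3 × 0.5069 × 0.24314761 = 0.369755
Relative intensity = 0.369755 / 0.380103 × 100 = 97.3

97.3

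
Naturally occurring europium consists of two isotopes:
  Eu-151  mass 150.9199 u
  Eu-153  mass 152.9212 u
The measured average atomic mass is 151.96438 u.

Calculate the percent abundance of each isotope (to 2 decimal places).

Eu-151: 47.81%, Eu-153: 52.19%

Let x be the fractional abundance of Eu-151; then Eu-153 has abundance 1 − x.
150.9199·x + 152.9212·(1 − x) = 151.96438
(150.9199 − 152.9212)·x = 151.96438 − 152.9212
x = -0.95682 / -2.0013 = 0.47810 → 47.81% Eu-151, 52.19% Eu-153.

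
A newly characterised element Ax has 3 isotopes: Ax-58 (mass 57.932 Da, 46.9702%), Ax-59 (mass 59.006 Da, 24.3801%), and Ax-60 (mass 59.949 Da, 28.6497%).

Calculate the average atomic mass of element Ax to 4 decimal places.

Weight each isotope mass by its fractional abundance: 0.469702 × 57.932 + 0.243801 × 59.006 + 0.286497 × 59.949
= 27.21078 + 14.38572 + 17.17521 = 58.77171 Da

58.7717 Da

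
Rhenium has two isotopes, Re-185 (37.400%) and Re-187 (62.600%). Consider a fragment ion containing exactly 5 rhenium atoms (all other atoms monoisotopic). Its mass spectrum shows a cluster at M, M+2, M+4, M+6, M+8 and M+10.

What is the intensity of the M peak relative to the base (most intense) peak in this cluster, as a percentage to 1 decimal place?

Term probabilities: M 0.0073, M+2 0.0612, M+4 0.2050, M+6 0.3431, M+8 0.2872, M+10 0.0961. Base peak = M+6.
P(M+6) = C(5,3) × 0.37400^2 × 0.62600^3 = 10 × 0.139876 × 0.24531438 = 0.343136 (base)
P(M) = C(5,0) × 0.37400^5 × 0.62600^0 = 1 × 0.00731742 × 1.0000 = 0.007317
Relative intensity = 0.007317 / 0.343136 × 100 = 2.1

2.1%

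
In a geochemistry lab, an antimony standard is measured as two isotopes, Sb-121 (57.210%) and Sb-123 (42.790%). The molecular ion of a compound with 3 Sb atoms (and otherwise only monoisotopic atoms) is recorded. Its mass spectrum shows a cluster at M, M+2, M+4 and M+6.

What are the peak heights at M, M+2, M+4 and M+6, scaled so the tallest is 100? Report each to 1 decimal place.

44.6 : 100.0 : 74.8 : 18.6

The 3 Sb atoms are independent, so intensities follow the terms of (0.57210 + 0.42790)^3.
P(M) = 0.57210^3 = 0.187247
P(M+2) = 3 × 0.57210^2 × 0.42790^1 = 0.420153
P(M+4) = 3 × 0.57210^1 × 0.42790^2 = 0.314252
P(M+6) = 0.42790^3 = 0.078348
The M+2 peak is largest (0.420153); scaling to 100 gives 44.6 : 100.0 : 74.8 : 18.6.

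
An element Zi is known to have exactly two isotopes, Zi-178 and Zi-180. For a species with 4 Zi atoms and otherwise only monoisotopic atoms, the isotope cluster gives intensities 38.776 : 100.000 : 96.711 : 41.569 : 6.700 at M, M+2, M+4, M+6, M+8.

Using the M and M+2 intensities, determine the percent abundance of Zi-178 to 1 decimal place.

If p is the fraction of Zi that is Zi-178, then I(M+2)/I(M) = [C(4,1)·p^3·(1−p)] / p^4 = 4·(1−p)/p = 100.000/38.776 = 2.5789
(1−p)/p = 2.5789/4 = 0.6447  ⇒  p = 1/(1 + 0.6447) = 0.6080
Zi-178: 60.8%, Zi-180: 39.2%.

60.8%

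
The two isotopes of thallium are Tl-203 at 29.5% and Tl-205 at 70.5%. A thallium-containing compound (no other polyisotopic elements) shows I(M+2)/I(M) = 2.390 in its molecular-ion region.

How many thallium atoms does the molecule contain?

1

The M+2/M ratio from n Tl atoms is n · q/p = n · 0.705/0.295.
n = 2.390 × 0.295/0.705 = 1.00 ≈ 1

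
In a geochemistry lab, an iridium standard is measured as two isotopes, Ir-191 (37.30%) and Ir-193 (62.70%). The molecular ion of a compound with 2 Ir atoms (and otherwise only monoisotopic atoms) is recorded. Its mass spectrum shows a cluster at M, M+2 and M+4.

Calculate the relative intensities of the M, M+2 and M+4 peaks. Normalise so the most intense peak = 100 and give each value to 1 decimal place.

Expanding (0.3730 + 0.6270)^2:
P(M) = 0.3730^2 = 0.139129
P(M+2) = 2 × 0.3730^1 × 0.6270^1 = 0.467742
P(M+4) = 0.6270^2 = 0.393129
The M+2 peak is largest (0.467742); scaling to 100 gives 29.7 : 100.0 : 84.0.

29.7 : 100.0 : 84.0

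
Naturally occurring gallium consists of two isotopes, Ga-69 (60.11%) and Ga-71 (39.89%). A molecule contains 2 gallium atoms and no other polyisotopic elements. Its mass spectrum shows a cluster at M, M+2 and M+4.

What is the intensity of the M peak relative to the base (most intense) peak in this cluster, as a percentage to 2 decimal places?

Term probabilities: M 0.3613, M+2 0.4796, M+4 0.1591. Base peak = M+2.
P(M+2) = C(2,1) × 0.6011^1 × 0.3989^1 = 2 × 0.6011 × 0.3989 = 0.479558 (base)
P(M) = C(2,0) × 0.6011^2 × 0.3989^0 = 1 × 0.36132121 × 1.0000 = 0.361321
Relative intensity = 0.361321 / 0.479558 × 100 = 75.34

75.34%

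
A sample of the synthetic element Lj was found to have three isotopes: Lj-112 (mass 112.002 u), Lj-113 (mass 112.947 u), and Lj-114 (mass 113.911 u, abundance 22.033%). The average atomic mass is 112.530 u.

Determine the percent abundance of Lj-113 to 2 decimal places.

Let x and y be the fractions of Lj-112 and Lj-113. Then x + y = 1 − 0.22033 = 0.77967 and 112.002x + 112.947y = 112.530 − 0.22033×113.911 = 87.43198937.
Substituting: 112.002x + 112.947(0.77967 − x) = 87.43198937
(112.002 − 112.947)x = -0.62939812  ⇒  x = 0.66603, y = 0.11364
Lj-112: 66.60%, Lj-113: 11.36%.

11.36%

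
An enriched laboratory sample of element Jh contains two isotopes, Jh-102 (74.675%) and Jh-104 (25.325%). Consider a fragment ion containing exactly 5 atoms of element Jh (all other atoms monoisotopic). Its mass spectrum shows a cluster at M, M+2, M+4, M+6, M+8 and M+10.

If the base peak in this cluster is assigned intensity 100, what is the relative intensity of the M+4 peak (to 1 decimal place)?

Binomial terms of (0.74675 + 0.25325)^5: M 0.2322, M+2 0.3937, M+4 0.2671, M+6 0.0906, M+8 0.0154, M+10 0.0010 → M+2 is the base peak.
P(M+2) = C(5,1) × 0.74675^4 × 0.25325^1 = 5 × 0.31095742 × 0.25325 = 0.393750 (base)
P(M+4) = C(5,2) × 0.74675^3 × 0.25325^2 = 10 × 0.41641436 × 0.06413556 = 0.267070
Relative intensity = 0.267070 / 0.393750 × 100 = 67.8

67.8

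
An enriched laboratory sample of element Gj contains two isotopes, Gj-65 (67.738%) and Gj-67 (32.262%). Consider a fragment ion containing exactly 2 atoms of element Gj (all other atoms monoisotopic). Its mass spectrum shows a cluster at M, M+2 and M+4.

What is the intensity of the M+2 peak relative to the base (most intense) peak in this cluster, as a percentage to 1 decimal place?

Binomial terms of (0.67738 + 0.32262)^2: M 0.4588, M+2 0.4371, M+4 0.1041 → M is the base peak.
P(M) = C(2,0) × 0.67738^2 × 0.32262^0 = 1 × 0.45884366 × 1.0000 = 0.458844 (base)
P(M+2) = C(2,1) × 0.67738^1 × 0.32262^1 = 2 × 0.67738 × 0.32262 = 0.437073
Relative intensity = 0.437073 / 0.458844 × 100 = 95.3

95.3%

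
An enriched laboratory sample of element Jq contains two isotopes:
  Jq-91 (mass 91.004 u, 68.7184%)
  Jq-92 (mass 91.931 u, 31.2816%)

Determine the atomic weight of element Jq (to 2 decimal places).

Average mass = Σ (abundance × isotope mass) = 0.687184 × 91.004 + 0.312816 × 91.931
= 62.5365 + 28.7575 = 91.2940 u

91.29 u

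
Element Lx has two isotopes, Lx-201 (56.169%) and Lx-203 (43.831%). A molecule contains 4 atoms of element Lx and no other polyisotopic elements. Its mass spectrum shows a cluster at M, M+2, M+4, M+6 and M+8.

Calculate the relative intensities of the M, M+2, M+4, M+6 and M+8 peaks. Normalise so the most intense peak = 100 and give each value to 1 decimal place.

27.4 : 85.4 : 100.0 : 52.0 : 10.1

The 4 Lx atoms are independent, so intensities follow the terms of (0.56169 + 0.43831)^4.
P(M) = 0.56169^4 = 0.099538
P(M+2) = 4 × 0.56169^3 × 0.43831^1 = 0.310693
P(M+4) = 6 × 0.56169^2 × 0.43831^2 = 0.363670
P(M+6) = 4 × 0.56169^1 × 0.43831^3 = 0.189191
P(M+8) = 0.43831^4 = 0.036908
The M+4 peak is largest (0.363670); scaling to 100 gives 27.4 : 85.4 : 100.0 : 52.0 : 10.1.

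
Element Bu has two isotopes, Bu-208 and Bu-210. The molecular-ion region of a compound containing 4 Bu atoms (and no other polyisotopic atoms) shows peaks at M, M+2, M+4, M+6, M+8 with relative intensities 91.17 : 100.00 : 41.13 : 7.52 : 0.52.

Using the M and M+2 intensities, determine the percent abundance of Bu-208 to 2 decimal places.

78.48%

Write p for the Bu-208 fraction. I(M+2)/I(M) = [C(4,1)·p^3·(1−p)] / p^4 = 4·(1−p)/p = 100.00/91.17 = 1.0969
(1−p)/p = 1.0969/4 = 0.2742  ⇒  p = 1/(1 + 0.2742) = 0.7848
Bu-208: 78.48%, Bu-210: 21.52%.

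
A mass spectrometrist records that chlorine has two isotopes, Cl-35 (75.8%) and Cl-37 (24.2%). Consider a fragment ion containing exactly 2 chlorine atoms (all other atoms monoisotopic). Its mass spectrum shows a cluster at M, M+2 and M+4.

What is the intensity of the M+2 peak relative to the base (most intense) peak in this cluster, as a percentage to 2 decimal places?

Term probabilities: M 0.5746, M+2 0.3669, M+4 0.0586. Base peak = M.
P(M) = C(2,0) × 0.758^2 × 0.242^0 = 1 × 0.574564 × 1.0000 = 0.574564 (base)
P(M+2) = C(2,1) × 0.758^1 × 0.242^1 = 2 × 0.7580 × 0.2420 = 0.366872
Relative intensity = 0.366872 / 0.574564 × 100 = 63.85

63.85%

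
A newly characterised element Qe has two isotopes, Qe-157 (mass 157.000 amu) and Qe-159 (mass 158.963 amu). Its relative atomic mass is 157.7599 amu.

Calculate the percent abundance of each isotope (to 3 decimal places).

Let x be the fractional abundance of Qe-157; then Qe-159 has abundance 1 − x.
157.000·x + 158.963·(1 − x) = 157.7599
(157.000 − 158.963)·x = 157.7599 − 158.963
x = -1.2031 / -1.963 = 0.61289 → 61.289% Qe-157, 38.711% Qe-159.

Qe-157: 61.289%, Qe-159: 38.711%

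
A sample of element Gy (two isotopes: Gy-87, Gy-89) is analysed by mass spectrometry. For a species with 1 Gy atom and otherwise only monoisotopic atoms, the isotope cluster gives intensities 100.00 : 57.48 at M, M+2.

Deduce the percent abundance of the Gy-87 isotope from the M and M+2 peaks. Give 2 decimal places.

If p is the fraction of Gy that is Gy-87, then I(M+2)/I(M) = [C(1,1)·p^0·(1−p)] / p^1 = 1·(1−p)/p = 57.48/100.00 = 0.5748
(1−p)/p = 0.5748/1 = 0.5748  ⇒  p = 1/(1 + 0.5748) = 0.6350
Gy-87: 63.50%, Gy-89: 36.50%.

63.50%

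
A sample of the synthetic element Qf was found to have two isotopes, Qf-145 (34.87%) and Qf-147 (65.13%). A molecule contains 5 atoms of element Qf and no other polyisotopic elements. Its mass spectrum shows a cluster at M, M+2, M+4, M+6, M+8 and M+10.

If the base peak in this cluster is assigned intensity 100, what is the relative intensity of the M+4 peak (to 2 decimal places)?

Binomial terms of (0.3487 + 0.6513)^5: M 0.0052, M+2 0.0481, M+4 0.1799, M+6 0.3359, M+8 0.3137, M+10 0.1172 → M+6 is the base peak.
P(M+6) = C(5,3) × 0.3487^2 × 0.6513^3 = 10 × 0.12159169 × 0.27627605 = 0.335929 (base)
P(M+4) = C(5,2) × 0.3487^3 × 0.6513^2 = 10 × 0.04239902 × 0.42419169 = 0.179853
Relative intensity = 0.179853 / 0.335929 × 100 = 53.54

53.54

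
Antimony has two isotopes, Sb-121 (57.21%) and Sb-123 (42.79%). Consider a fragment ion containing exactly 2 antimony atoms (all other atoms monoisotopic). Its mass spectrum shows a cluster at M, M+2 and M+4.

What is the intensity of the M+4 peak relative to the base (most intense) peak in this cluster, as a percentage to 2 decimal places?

37.40%

Binomial terms of (0.5721 + 0.4279)^2: M 0.3273, M+2 0.4896, M+4 0.1831 → M+2 is the base peak.
P(M+2) = C(2,1) × 0.5721^1 × 0.4279^1 = 2 × 0.5721 × 0.4279 = 0.489603 (base)
P(M+4) = C(2,2) × 0.5721^0 × 0.4279^2 = 1 × 1.0000 × 0.18309841 = 0.183098
Relative intensity = 0.183098 / 0.489603 × 100 = 37.40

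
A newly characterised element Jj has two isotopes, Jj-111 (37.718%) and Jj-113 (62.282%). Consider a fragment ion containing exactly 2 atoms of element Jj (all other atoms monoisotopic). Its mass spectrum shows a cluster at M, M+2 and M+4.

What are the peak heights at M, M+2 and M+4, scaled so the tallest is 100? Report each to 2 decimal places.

30.28 : 100.00 : 82.56

Expanding (0.37718 + 0.62282)^2:
P(M) = 0.37718^2 = 0.142265
P(M+2) = 2 × 0.37718^1 × 0.62282^1 = 0.469830
P(M+4) = 0.62282^2 = 0.387905
The M+2 peak is largest (0.469830); scaling to 100 gives 30.28 : 100.00 : 82.56.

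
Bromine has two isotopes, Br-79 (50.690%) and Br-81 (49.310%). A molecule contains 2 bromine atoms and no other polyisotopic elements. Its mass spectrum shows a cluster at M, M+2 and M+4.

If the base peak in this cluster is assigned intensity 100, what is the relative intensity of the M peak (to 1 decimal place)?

51.4

(0.50690 + 0.49310)^2 gives M 0.2569, M+2 0.4999, M+4 0.2431; the largest is M+2.
P(M+2) = C(2,1) × 0.50690^1 × 0.49310^1 = 2 × 0.5069 × 0.4931 = 0.499905 (base)
P(M) = C(2,0) × 0.50690^2 × 0.49310^0 = 1 × 0.25694761 × 1.0000 = 0.256948
Relative intensity = 0.256948 / 0.499905 × 100 = 51.4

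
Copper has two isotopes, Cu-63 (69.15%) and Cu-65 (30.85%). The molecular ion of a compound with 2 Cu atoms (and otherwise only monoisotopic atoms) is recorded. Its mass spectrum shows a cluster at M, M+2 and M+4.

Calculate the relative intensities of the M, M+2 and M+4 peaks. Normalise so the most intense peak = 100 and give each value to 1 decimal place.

100.0 : 89.2 : 19.9

Each Cu atom is independently Cu-63 (p = 0.6915) or Cu-65 (q = 0.3085); the cluster is the binomial expansion (p + q)^2.
P(M) = 0.6915^2 = 0.478172
P(M+2) = 2 × 0.6915^1 × 0.3085^1 = 0.426656
P(M+4) = 0.3085^2 = 0.095172
The M peak is largest (0.478172); scaling to 100 gives 100.0 : 89.2 : 19.9.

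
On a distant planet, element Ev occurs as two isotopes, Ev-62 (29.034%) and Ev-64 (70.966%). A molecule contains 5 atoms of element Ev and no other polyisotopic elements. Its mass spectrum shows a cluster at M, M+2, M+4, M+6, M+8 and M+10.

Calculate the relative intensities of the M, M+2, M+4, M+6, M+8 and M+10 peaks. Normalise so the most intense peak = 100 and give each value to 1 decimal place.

0.6 : 6.8 : 33.5 : 81.8 : 100.0 : 48.9

The 5 Ev atoms are independent, so intensities follow the terms of (0.29034 + 0.70966)^5.
P(M) = 0.29034^5 = 0.002063
P(M+2) = 5 × 0.29034^4 × 0.70966^1 = 0.025214
P(M+4) = 10 × 0.29034^3 × 0.70966^2 = 0.123260
P(M+6) = 10 × 0.29034^2 × 0.70966^3 = 0.301276
P(M+8) = 5 × 0.29034^1 × 0.70966^4 = 0.368195
P(M+10) = 0.70966^5 = 0.179991
The M+8 peak is largest (0.368195); scaling to 100 gives 0.6 : 6.8 : 33.5 : 81.8 : 100.0 : 48.9.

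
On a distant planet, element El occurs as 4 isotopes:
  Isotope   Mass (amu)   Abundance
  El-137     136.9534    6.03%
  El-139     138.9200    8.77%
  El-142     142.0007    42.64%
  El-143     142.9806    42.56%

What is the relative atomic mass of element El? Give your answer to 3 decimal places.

141.843 amu

Weight each isotope mass by its fractional abundance: 0.0603 × 136.9534 + 0.0877 × 138.9200 + 0.4264 × 142.0007 + 0.4256 × 142.9806
= 8.25829 + 12.18328 + 60.54910 + 60.85254 = 141.84321 amu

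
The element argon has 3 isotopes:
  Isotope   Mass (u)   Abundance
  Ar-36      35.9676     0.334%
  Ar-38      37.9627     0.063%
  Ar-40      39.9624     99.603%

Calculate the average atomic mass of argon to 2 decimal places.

Weight each isotope mass by its fractional abundance: 0.00334 × 35.9676 + 0.00063 × 37.9627 + 0.99603 × 39.9624
= 0.12013 + 0.02392 + 39.80375 = 39.94780 u

39.95 u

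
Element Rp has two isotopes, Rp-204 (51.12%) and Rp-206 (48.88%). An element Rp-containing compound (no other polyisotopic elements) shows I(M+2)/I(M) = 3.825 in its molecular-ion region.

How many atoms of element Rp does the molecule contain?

4

The M+2/M ratio from n Rp atoms is n · q/p = n · 0.4888/0.5112.
n = 3.825 × 0.5112/0.4888 = 4.00 ≈ 4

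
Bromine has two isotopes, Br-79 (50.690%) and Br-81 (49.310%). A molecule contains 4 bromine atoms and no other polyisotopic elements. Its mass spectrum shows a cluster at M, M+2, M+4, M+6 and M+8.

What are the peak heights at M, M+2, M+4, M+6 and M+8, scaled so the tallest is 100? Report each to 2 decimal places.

17.61 : 68.53 : 100.00 : 64.85 : 15.77

Expanding (0.50690 + 0.49310)^4:
P(M) = 0.50690^4 = 0.066022
P(M+2) = 4 × 0.50690^3 × 0.49310^1 = 0.256899
P(M+4) = 6 × 0.50690^2 × 0.49310^2 = 0.374857
P(M+6) = 4 × 0.50690^1 × 0.49310^3 = 0.243101
P(M+8) = 0.49310^4 = 0.059121
The M+4 peak is largest (0.374857); scaling to 100 gives 17.61 : 68.53 : 100.00 : 64.85 : 15.77.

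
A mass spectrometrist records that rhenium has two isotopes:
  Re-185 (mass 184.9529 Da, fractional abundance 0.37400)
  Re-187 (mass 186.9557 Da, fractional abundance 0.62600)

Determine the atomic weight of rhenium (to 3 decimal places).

Average mass = Σ (abundance × isotope mass) = 0.37400 × 184.9529 + 0.62600 × 186.9557
= 69.17238 + 117.03427 = 186.20665 Da

186.207 Da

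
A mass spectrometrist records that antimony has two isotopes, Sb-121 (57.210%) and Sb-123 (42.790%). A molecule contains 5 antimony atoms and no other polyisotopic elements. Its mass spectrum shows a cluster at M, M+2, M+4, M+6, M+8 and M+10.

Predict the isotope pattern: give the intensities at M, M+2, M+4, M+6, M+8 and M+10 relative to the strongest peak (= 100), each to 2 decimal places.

17.88 : 66.85 : 100.00 : 74.79 : 27.97 : 4.18

Each Sb atom is independently Sb-121 (p = 0.57210) or Sb-123 (q = 0.42790); the cluster is the binomial expansion (p + q)^5.
P(M) = 0.57210^5 = 0.061286
P(M+2) = 5 × 0.57210^4 × 0.42790^1 = 0.229192
P(M+4) = 10 × 0.57210^3 × 0.42790^2 = 0.342847
P(M+6) = 10 × 0.57210^2 × 0.42790^3 = 0.256431
P(M+8) = 5 × 0.57210^1 × 0.42790^4 = 0.095898
P(M+10) = 0.42790^5 = 0.014345
The M+4 peak is largest (0.342847); scaling to 100 gives 17.88 : 66.85 : 100.00 : 74.79 : 27.97 : 4.18.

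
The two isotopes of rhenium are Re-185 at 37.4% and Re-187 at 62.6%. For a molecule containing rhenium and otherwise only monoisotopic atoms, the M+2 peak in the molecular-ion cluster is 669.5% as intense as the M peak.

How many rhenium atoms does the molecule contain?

4

For n independent Re atoms, I(M+2)/I(M) = n · (abundance Re-187) / (abundance Re-185) = n · 0.626/0.374.
n = 6.695 × 0.374/0.626 = 4.00 ≈ 4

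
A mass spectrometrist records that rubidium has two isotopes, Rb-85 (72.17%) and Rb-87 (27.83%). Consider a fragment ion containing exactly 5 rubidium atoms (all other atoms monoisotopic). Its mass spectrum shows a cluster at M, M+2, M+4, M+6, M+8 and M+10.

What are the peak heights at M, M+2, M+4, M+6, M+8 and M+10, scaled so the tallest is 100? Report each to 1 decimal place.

The 5 Rb atoms are independent, so intensities follow the terms of (0.7217 + 0.2783)^5.
P(M) = 0.7217^5 = 0.195787
P(M+2) = 5 × 0.7217^4 × 0.2783^1 = 0.377494
P(M+4) = 10 × 0.7217^3 × 0.2783^2 = 0.291136
P(M+6) = 10 × 0.7217^2 × 0.2783^3 = 0.112267
P(M+8) = 5 × 0.7217^1 × 0.2783^4 = 0.021646
P(M+10) = 0.2783^5 = 0.001669
The M+2 peak is largest (0.377494); scaling to 100 gives 51.9 : 100.0 : 77.1 : 29.7 : 5.7 : 0.4.

51.9 : 100.0 : 77.1 : 29.7 : 5.7 : 0.4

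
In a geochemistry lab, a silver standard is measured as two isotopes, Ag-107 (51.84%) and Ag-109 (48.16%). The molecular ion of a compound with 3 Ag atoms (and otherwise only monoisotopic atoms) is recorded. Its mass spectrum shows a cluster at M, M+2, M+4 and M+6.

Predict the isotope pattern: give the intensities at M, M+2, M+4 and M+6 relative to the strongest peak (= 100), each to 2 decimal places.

Expanding (0.5184 + 0.4816)^3:
P(M) = 0.5184^3 = 0.139314
P(M+2) = 3 × 0.5184^2 × 0.4816^1 = 0.388273
P(M+4) = 3 × 0.5184^1 × 0.4816^2 = 0.360711
P(M+6) = 0.4816^3 = 0.111702
The M+2 peak is largest (0.388273); scaling to 100 gives 35.88 : 100.00 : 92.90 : 28.77.

35.88 : 100.00 : 92.90 : 28.77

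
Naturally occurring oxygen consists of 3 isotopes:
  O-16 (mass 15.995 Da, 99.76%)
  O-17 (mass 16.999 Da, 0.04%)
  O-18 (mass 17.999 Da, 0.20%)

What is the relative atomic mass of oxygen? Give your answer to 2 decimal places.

16.00 Da

Ar = Σ fᵢ·mᵢ = 0.9976 × 15.995 + 0.0004 × 16.999 + 0.0020 × 17.999
= 15.9566 + 0.0068 + 0.0360 = 15.9994 Da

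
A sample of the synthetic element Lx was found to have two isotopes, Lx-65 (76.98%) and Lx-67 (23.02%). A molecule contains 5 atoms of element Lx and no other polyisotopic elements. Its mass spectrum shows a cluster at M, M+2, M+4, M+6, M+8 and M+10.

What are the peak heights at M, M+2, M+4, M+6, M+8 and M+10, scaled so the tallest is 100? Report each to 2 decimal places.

Each Lx atom is independently Lx-65 (p = 0.7698) or Lx-67 (q = 0.2302); the cluster is the binomial expansion (p + q)^5.
P(M) = 0.7698^5 = 0.270327
P(M+2) = 5 × 0.7698^4 × 0.2302^1 = 0.404191
P(M+4) = 10 × 0.7698^3 × 0.2302^2 = 0.241738
P(M+6) = 10 × 0.7698^2 × 0.2302^3 = 0.072289
P(M+8) = 5 × 0.7698^1 × 0.2302^4 = 0.010809
P(M+10) = 0.2302^5 = 0.000646
The M+2 peak is largest (0.404191); scaling to 100 gives 66.88 : 100.00 : 59.81 : 17.88 : 2.67 : 0.16.

66.88 : 100.00 : 59.81 : 17.88 : 2.67 : 0.16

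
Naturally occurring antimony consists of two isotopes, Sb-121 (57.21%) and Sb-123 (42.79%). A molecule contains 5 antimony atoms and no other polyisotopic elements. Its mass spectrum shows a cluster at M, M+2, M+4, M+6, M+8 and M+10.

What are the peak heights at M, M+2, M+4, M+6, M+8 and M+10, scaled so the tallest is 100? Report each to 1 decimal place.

17.9 : 66.8 : 100.0 : 74.8 : 28.0 : 4.2

The 5 Sb atoms are independent, so intensities follow the terms of (0.5721 + 0.4279)^5.
P(M) = 0.5721^5 = 0.061286
P(M+2) = 5 × 0.5721^4 × 0.4279^1 = 0.229192
P(M+4) = 10 × 0.5721^3 × 0.4279^2 = 0.342847
P(M+6) = 10 × 0.5721^2 × 0.4279^3 = 0.256431
P(M+8) = 5 × 0.5721^1 × 0.4279^4 = 0.095898
P(M+10) = 0.4279^5 = 0.014345
The M+4 peak is largest (0.342847); scaling to 100 gives 17.9 : 66.8 : 100.0 : 74.8 : 28.0 : 4.2.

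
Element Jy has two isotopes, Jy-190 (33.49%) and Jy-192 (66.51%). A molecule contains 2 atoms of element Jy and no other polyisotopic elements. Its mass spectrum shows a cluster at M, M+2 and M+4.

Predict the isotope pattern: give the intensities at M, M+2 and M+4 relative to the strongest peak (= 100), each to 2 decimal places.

25.18 : 100.00 : 99.30

Expanding (0.3349 + 0.6651)^2:
P(M) = 0.3349^2 = 0.112158
P(M+2) = 2 × 0.3349^1 × 0.6651^1 = 0.445484
P(M+4) = 0.6651^2 = 0.442358
The M+2 peak is largest (0.445484); scaling to 100 gives 25.18 : 100.00 : 99.30.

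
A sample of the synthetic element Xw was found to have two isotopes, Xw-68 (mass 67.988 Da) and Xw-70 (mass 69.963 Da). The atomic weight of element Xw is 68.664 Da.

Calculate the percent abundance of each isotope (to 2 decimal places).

Xw-68: 65.77%, Xw-70: 34.23%

Writing the weighted mean with unknown fraction x of Xw-68:
67.988·x + 69.963·(1 − x) = 68.664
(67.988 − 69.963)·x = 68.664 − 69.963
x = -1.299 / -1.975 = 0.65772 → 65.77% Xw-68, 34.23% Xw-70.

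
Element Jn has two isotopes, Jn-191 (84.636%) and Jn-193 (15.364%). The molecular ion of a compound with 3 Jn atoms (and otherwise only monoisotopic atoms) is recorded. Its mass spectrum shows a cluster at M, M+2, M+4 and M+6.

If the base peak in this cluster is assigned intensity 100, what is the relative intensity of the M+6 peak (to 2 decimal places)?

0.60

Term probabilities: M 0.6063, M+2 0.3302, M+4 0.0599, M+6 0.0036. Base peak = M.
P(M) = C(3,0) × 0.84636^3 × 0.15364^0 = 1 × 0.60626904 × 1.0000 = 0.606269 (base)
P(M+6) = C(3,3) × 0.84636^0 × 0.15364^3 = 1 × 1.0000 × 0.00362671 = 0.003627
Relative intensity = 0.003627 / 0.606269 × 100 = 0.60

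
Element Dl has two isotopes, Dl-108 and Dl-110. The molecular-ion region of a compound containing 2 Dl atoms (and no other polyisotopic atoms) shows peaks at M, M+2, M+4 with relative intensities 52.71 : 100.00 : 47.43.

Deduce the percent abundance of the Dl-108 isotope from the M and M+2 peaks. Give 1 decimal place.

51.3%

Write p for the Dl-108 fraction. I(M+2)/I(M) = [C(2,1)·p^1·(1−p)] / p^2 = 2·(1−p)/p = 100.00/52.71 = 1.8972
(1−p)/p = 1.8972/2 = 0.9486  ⇒  p = 1/(1 + 0.9486) = 0.5132
Dl-108: 51.3%, Dl-110: 48.7%.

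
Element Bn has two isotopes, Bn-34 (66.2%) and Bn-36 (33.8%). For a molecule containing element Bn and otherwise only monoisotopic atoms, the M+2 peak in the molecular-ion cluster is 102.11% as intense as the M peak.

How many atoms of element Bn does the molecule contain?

With n Bn atoms, P(M+2)/P(M) = C(n,1)·p^(n−1)q / p^n = n·q/p = n · 0.338/0.662.
n = 1.0211 × 0.662/0.338 = 2.00 ≈ 2

2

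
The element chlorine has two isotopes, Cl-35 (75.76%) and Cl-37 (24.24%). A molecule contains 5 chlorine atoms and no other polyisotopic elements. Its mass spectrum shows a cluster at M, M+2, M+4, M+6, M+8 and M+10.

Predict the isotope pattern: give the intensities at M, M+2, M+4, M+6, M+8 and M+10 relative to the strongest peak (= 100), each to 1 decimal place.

Expanding (0.7576 + 0.2424)^5:
P(M) = 0.7576^5 = 0.249574
P(M+2) = 5 × 0.7576^4 × 0.2424^1 = 0.399266
P(M+4) = 10 × 0.7576^3 × 0.2424^2 = 0.255497
P(M+6) = 10 × 0.7576^2 × 0.2424^3 = 0.081748
P(M+8) = 5 × 0.7576^1 × 0.2424^4 = 0.013078
P(M+10) = 0.2424^5 = 0.000837
The M+2 peak is largest (0.399266); scaling to 100 gives 62.5 : 100.0 : 64.0 : 20.5 : 3.3 : 0.2.

62.5 : 100.0 : 64.0 : 20.5 : 3.3 : 0.2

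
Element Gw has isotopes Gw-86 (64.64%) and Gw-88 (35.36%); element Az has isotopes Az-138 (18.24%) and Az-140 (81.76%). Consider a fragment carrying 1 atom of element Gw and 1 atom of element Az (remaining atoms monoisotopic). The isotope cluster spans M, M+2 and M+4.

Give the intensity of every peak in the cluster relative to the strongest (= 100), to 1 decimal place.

19.9 : 100.0 : 48.8

Element Gw pattern (n=1): 0.6464 : 0.3536
Element Az pattern (n=1): 0.1824 : 0.8176
Convolve the two distributions (both contribute in 2-u steps):
  M: 0.6464×0.1824 = 0.117903
  M+2: 0.6464×0.8176 + 0.3536×0.1824 = 0.592993
  M+4: 0.3536×0.8176 = 0.289103
Scale to base peak (0.592993) = 100: 19.9 : 100.0 : 48.8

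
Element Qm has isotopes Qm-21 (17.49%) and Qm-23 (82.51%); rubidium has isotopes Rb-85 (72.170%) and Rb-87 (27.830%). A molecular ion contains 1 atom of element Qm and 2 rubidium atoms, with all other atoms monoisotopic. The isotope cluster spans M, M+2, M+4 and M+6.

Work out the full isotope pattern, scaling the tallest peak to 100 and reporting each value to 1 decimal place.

18.2 : 100.0 : 69.0 : 12.8

Element Qm pattern (n=1): 0.1749 : 0.8251
Rubidium pattern (n=2): 0.52085089 : 0.40169822 : 0.07745089
Convolve the two distributions (both contribute in 2-u steps):
  M: 0.1749×0.52085089 = 0.091097
  M+2: 0.1749×0.40169822 + 0.8251×0.52085089 = 0.500011
  M+4: 0.1749×0.07745089 + 0.8251×0.40169822 = 0.344987
  M+6: 0.8251×0.07745089 = 0.063905
Scale to base peak (0.500011) = 100: 18.2 : 100.0 : 69.0 : 12.8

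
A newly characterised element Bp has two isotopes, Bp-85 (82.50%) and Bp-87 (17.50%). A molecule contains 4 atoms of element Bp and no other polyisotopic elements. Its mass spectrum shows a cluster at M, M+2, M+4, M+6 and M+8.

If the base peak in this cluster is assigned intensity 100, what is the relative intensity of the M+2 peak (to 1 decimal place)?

84.8

Binomial terms of (0.8250 + 0.1750)^4: M 0.4633, M+2 0.3931, M+4 0.1251, M+6 0.0177, M+8 0.0009 → M is the base peak.
P(M) = C(4,0) × 0.8250^4 × 0.1750^0 = 1 × 0.46325039 × 1.0000 = 0.463250 (base)
P(M+2) = C(4,1) × 0.8250^3 × 0.1750^1 = 4 × 0.56151562 × 0.1750 = 0.393061
Relative intensity = 0.393061 / 0.463250 × 100 = 84.8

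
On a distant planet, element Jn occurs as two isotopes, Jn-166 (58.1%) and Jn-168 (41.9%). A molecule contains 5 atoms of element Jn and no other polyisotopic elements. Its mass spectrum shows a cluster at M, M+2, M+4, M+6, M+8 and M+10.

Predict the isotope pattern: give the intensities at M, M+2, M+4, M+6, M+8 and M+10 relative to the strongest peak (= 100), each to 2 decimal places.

19.23 : 69.33 : 100.00 : 72.12 : 26.00 : 3.75

Expanding (0.581 + 0.419)^5:
P(M) = 0.581^5 = 0.066203
P(M+2) = 5 × 0.581^4 × 0.419^1 = 0.238720
P(M+4) = 10 × 0.581^3 × 0.419^2 = 0.344315
P(M+6) = 10 × 0.581^2 × 0.419^3 = 0.248310
P(M+8) = 5 × 0.581^1 × 0.419^4 = 0.089537
P(M+10) = 0.419^5 = 0.012914
The M+4 peak is largest (0.344315); scaling to 100 gives 19.23 : 69.33 : 100.00 : 72.12 : 26.00 : 3.75.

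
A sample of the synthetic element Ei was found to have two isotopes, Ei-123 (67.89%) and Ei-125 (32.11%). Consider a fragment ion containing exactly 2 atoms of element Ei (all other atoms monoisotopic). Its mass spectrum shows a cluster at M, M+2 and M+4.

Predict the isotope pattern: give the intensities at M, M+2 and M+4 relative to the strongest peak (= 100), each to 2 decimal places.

100.00 : 94.59 : 22.37

Each Ei atom is independently Ei-123 (p = 0.6789) or Ei-125 (q = 0.3211); the cluster is the binomial expansion (p + q)^2.
P(M) = 0.6789^2 = 0.460905
P(M+2) = 2 × 0.6789^1 × 0.3211^1 = 0.435990
P(M+4) = 0.3211^2 = 0.103105
The M peak is largest (0.460905); scaling to 100 gives 100.00 : 94.59 : 22.37.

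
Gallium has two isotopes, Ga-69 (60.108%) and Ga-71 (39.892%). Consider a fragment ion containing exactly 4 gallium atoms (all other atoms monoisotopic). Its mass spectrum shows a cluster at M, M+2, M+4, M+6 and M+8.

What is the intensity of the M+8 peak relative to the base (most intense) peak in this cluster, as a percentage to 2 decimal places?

7.31%

Term probabilities: M 0.1305, M+2 0.3465, M+4 0.3450, M+6 0.1526, M+8 0.0253. Base peak = M+2.
P(M+2) = C(4,1) × 0.60108^3 × 0.39892^1 = 4 × 0.2171685 × 0.39892 = 0.346531 (base)
P(M+8) = C(4,4) × 0.60108^0 × 0.39892^4 = 1 × 1.0000 × 0.02532464 = 0.025325
Relative intensity = 0.025325 / 0.346531 × 100 = 7.31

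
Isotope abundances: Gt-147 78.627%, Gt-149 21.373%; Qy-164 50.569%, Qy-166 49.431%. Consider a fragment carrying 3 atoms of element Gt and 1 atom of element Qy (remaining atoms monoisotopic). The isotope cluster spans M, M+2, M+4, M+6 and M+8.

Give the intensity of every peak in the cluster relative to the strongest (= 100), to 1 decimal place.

Element Gt pattern (n=3): 0.48608824 : 0.39639681 : 0.10775165 : 0.0097633
Element Qy pattern (n=1): 0.50569 : 0.49431
Convolve the two distributions (both contribute in 2-u steps):
  M: 0.48608824×0.50569 = 0.245810
  M+2: 0.48608824×0.49431 + 0.39639681×0.50569 = 0.440732
  M+4: 0.39639681×0.49431 + 0.10775165×0.50569 = 0.250432
  M+6: 0.10775165×0.49431 + 0.0097633×0.50569 = 0.058200
  M+8: 0.0097633×0.49431 = 0.004826
Scale to base peak (0.440732) = 100: 55.8 : 100.0 : 56.8 : 13.2 : 1.1

55.8 : 100.0 : 56.8 : 13.2 : 1.1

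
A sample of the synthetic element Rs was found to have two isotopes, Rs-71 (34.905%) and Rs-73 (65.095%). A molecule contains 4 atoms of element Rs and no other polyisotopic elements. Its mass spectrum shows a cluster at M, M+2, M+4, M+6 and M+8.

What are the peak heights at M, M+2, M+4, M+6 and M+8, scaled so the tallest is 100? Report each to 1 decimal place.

3.9 : 28.8 : 80.4 : 100.0 : 46.6

The 4 Rs atoms are independent, so intensities follow the terms of (0.34905 + 0.65095)^4.
P(M) = 0.34905^4 = 0.014844
P(M+2) = 4 × 0.34905^3 × 0.65095^1 = 0.110731
P(M+4) = 6 × 0.34905^2 × 0.65095^2 = 0.309757
P(M+6) = 4 × 0.34905^1 × 0.65095^3 = 0.385115
P(M+8) = 0.65095^4 = 0.179552
The M+6 peak is largest (0.385115); scaling to 100 gives 3.9 : 28.8 : 80.4 : 100.0 : 46.6.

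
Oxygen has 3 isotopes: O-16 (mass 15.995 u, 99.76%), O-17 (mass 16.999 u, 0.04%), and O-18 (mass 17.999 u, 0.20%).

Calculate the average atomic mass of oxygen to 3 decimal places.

15.999 u

Weight each isotope mass by its fractional abundance: 0.9976 × 15.995 + 0.0004 × 16.999 + 0.0020 × 17.999
= 15.9566 + 0.0068 + 0.0360 = 15.9994 u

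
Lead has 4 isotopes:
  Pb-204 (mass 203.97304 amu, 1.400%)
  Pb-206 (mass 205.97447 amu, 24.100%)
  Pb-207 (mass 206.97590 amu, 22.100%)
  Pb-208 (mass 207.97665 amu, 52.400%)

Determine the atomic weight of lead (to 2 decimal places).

Ar = Σ fᵢ·mᵢ = 0.01400 × 203.97304 + 0.24100 × 205.97447 + 0.22100 × 206.97590 + 0.52400 × 207.97665
= 2.855623 + 49.639847 + 45.741674 + 108.979765 = 207.216909 amu

207.22 amu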